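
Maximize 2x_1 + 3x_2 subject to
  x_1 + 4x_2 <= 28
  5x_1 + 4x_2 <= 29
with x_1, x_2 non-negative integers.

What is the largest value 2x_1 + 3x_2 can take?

Relaxing integrality, the LP optimum is 21.31 at (x_1,x_2) = (0.25, 6.94), which is not an integer point.
(x_1,x_2)=(0,7) is feasible, giving 21.
(x_1,x_2)=(1,6) is feasible, giving 20.
(x_1,x_2)=(0,6) is feasible, giving 18.
Maximum is 21 at (x_1,x_2)=(0,7).

21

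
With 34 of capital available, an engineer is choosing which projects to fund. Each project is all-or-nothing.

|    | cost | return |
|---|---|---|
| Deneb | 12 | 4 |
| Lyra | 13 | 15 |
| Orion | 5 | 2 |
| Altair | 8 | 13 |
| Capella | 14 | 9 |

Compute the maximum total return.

Lyra + Altair: cost 13 + 8 = 21 ≤ 34, return 15 + 13 = 28.
Deneb + Lyra + Altair: cost 12 + 13 + 8 = 33 ≤ 34, return 4 + 15 + 13 = 32.
Lyra + Orion + Altair: cost 13 + 5 + 8 = 26 ≤ 34, return 15 + 2 + 13 = 30.
Best is Deneb, Lyra, and Altair with total return 32.

32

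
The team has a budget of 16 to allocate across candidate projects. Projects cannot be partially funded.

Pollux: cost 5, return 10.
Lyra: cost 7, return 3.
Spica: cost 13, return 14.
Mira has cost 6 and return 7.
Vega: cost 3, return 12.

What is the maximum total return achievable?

29

Allowing fractional choices, the relaxed optimum would be about 31.2, but projects are indivisible.
Pollux + Mira + Vega: cost 5 + 6 + 3 = 14 ≤ 16, return 10 + 7 + 12 = 29.
Spica + Vega: cost 13 + 3 = 16 ≤ 16, return 14 + 12 = 26.
Pollux + Lyra + Vega: cost 5 + 7 + 3 = 15 ≤ 16, return 10 + 3 + 12 = 25.
Best is Pollux, Mira, and Vega with total return 29.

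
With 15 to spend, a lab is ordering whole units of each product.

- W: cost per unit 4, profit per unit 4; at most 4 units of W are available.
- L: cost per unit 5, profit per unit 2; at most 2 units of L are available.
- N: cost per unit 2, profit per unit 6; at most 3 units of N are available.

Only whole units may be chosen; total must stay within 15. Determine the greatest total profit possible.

N has the best ratio (6/2); taking only N gives at most 3×6 = 18 (stopped by the supply cap of 3).
Mixing does better — 2×W and 3×N: cost 14 ≤ 15, profit 2·4 + 3·6 = 26.

26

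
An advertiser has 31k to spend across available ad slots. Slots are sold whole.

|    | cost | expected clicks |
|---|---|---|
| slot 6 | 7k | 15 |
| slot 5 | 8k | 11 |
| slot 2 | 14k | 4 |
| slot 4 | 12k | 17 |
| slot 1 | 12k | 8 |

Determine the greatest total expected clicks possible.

43

slot 6 + slot 4 + slot 1: cost 7 + 12 + 12 = 31 ≤ 31, expected clicks 15 + 17 + 8 = 40.
slot 6 + slot 5 + slot 4: cost 7 + 8 + 12 = 27 ≤ 31, expected clicks 15 + 11 + 17 = 43.
Best is slot 6, slot 5, and slot 4 with total expected clicks 43.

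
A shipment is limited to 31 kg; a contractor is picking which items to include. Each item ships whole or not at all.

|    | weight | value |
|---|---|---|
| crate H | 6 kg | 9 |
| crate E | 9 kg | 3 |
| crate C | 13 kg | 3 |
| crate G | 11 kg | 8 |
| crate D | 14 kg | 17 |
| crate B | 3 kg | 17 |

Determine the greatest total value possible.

43

Treat it as a binary knapsack problem.
crate H + crate D + crate B: weight 6 + 14 + 3 = 23 ≤ 31, value 9 + 17 + 17 = 43.
crate E + crate D + crate B: weight 9 + 14 + 3 = 26 ≤ 31, value 3 + 17 + 17 = 37.
crate G + crate D + crate B: weight 11 + 14 + 3 = 28 ≤ 31, value 8 + 17 + 17 = 42.
Best is crate H, crate D, and crate B with total value 43.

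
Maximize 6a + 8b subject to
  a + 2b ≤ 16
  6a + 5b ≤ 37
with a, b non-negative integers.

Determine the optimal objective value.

56

The continuous relaxation peaks at (0, 7.4) with value 59.20; rounding to a feasible lattice point costs some objective.
(a,b)=(0,7): 1·0+2·7=14≤16, 6·0+5·7=35≤37, objective 56.
(a,b)=(1,6): 1·1+2·6=13≤16, 6·1+5·6=36≤37, objective 54.
(a,b)=(0,6): 1·0+2·6=12≤16, 6·0+5·6=30≤37, objective 48.
No feasible integer point exceeds 56.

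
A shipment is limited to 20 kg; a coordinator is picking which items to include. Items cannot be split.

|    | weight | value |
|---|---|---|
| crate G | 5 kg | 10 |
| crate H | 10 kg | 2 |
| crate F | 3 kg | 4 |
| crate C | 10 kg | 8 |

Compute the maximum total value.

22

Allowing fractional choices, the relaxed optimum would be about 22.4, but items are indivisible.
crate G + crate C: weight 5 + 10 = 15 ≤ 20, value 10 + 8 = 18.
crate G + crate F + crate C: weight 5 + 3 + 10 = 18 ≤ 20, value 10 + 4 + 8 = 22.
Best is crate G, crate F, and crate C with total value 22.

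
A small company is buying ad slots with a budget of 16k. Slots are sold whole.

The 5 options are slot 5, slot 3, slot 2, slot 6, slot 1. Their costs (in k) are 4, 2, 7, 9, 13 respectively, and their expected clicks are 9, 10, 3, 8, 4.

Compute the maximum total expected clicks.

This is an integer program with binary decision variables.
Take slot 5, slot 3, and slot 6: cost 4 + 2 + 9 = 15 ≤ 16, expected clicks 9 + 10 + 8 = 27.
No other feasible combination does better.

27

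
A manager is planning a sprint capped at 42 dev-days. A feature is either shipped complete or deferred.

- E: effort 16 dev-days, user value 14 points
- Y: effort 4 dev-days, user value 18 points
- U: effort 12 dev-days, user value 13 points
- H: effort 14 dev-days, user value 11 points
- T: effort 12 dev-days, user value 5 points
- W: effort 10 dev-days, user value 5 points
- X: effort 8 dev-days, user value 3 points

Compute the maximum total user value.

50

E + Y + U + X: effort 16 + 4 + 12 + 8 = 40 ≤ 42, user value 14 + 18 + 13 + 3 = 48.
E + Y + U + W: effort 16 + 4 + 12 + 10 = 42 ≤ 42, user value 14 + 18 + 13 + 5 = 50.
Best is E, Y, U, and W with total user value 50.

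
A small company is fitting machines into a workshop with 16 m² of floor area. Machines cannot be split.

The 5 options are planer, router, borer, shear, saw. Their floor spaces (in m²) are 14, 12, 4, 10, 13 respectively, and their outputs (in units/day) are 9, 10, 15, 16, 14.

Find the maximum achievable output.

Allowing fractional choices, the relaxed optimum would be about 33.2, but machines are indivisible.
router + borer: floor space 12 + 4 = 16 ≤ 16, output 10 + 15 = 25.
shear: floor space 10 ≤ 16, output 16.
borer + shear: floor space 4 + 10 = 14 ≤ 16, output 15 + 16 = 31.
Best is borer and shear with total output 31.

31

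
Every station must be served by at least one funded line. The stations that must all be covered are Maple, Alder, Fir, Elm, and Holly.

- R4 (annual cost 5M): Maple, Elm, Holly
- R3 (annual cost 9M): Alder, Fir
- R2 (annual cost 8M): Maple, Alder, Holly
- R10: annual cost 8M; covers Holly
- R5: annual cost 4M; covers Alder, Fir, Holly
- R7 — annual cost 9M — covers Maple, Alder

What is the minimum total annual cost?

9

This is a weighted set-cover instance.
Choose R4 and R5: together they cover Maple, Alder, Fir, Elm, Holly — every station.
Total annual cost: 5 + 4 = 9.
No cover costs less than 9.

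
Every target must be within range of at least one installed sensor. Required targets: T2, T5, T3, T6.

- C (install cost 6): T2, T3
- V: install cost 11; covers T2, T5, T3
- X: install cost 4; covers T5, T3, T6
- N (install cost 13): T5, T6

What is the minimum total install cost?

10

Choose C and X: together they cover T2, T5, T3, T6 — every target.
Total install cost: 6 + 4 = 10.
No cover costs less than 10.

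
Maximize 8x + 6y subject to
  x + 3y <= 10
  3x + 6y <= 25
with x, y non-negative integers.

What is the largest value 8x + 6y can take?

(x,y)=(8,0) is feasible, giving 64.
(x,y)=(7,0) is feasible, giving 56.
The best lattice point is (8,0), giving 64.

64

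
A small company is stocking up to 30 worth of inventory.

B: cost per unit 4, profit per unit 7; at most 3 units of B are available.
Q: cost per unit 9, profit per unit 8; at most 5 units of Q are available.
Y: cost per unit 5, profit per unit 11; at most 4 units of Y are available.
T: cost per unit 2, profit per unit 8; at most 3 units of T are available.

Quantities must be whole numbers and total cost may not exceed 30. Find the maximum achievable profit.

75

2×B, 3×Y, and 3×T: cost 29 ≤ 30, profit 2·7 + 3·11 + 3·8 = 71.
1×B, 4×Y, and 3×T: cost 30 ≤ 30, profit 1·7 + 4·11 + 3·8 = 75.
Best is 75.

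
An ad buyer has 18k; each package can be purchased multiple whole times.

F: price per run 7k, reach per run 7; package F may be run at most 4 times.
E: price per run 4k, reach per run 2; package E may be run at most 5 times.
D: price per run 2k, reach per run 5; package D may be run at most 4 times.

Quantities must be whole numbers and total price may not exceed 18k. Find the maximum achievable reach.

27

1×F and 4×D: price 15 ≤ 18, reach 1·7 + 4·5 = 27.
2×E and 4×D: price 16 ≤ 18, reach 2·2 + 4·5 = 24.
Best is 27.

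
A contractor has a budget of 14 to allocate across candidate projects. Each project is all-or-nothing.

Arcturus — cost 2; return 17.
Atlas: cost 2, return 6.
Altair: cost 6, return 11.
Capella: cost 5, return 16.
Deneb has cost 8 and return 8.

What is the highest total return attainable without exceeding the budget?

Allowing fractional choices, the relaxed optimum would be about 48.2, but projects are indivisible.
Arcturus + Altair + Capella: cost 2 + 6 + 5 = 13 ≤ 14, return 17 + 11 + 16 = 44.
Arcturus + Atlas + Capella: cost 2 + 2 + 5 = 9 ≤ 14, return 17 + 6 + 16 = 39.
Best is Arcturus, Altair, and Capella with total return 44.

44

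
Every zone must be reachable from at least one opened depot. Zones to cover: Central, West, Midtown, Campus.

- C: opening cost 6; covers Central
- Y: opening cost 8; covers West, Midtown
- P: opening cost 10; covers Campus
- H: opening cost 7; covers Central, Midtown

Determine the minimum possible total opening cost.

24

Choose C, Y, and P: together they cover Central, West, Midtown, Campus — every zone.
Total opening cost: 6 + 8 + 10 = 24.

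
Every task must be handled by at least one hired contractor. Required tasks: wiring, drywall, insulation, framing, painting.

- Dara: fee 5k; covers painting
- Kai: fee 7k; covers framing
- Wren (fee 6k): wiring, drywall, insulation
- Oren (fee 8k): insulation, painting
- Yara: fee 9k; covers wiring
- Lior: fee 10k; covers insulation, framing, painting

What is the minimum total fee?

16

The greedy cost-per-new-task heuristic would pick Wren, Dara, and Kai for 18, but a cheaper cover exists.
Choose Wren and Lior: together they cover wiring, drywall, insulation, framing, painting — every task.
Total fee: 6 + 10 = 16.
No cover costs less than 16.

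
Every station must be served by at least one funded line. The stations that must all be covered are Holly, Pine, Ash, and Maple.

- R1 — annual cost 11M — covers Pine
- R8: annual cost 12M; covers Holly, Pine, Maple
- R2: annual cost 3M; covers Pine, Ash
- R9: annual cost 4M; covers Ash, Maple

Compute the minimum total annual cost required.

15

The greedy cost-per-new-station heuristic would pick R2, R9, and R8 for 19, but a cheaper cover exists.
Choose R8 and R2: together they cover Holly, Pine, Ash, Maple — every station.
Total annual cost: 12 + 3 = 15.
No cover costs less than 15.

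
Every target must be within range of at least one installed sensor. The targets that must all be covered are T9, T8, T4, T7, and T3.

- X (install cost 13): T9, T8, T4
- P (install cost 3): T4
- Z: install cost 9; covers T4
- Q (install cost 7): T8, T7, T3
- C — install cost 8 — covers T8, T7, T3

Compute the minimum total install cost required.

The greedy cost-per-new-target heuristic would pick Q, P, and X for 23, but a cheaper cover exists.
Choose X and Q: together they cover T9, T8, T4, T7, T3 — every target.
Total install cost: 13 + 7 = 20.
No cover costs less than 20.

20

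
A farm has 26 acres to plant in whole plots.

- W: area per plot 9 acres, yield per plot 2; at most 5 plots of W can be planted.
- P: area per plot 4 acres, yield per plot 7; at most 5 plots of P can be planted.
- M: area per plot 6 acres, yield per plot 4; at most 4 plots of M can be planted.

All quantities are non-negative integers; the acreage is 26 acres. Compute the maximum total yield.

This is a bounded integer knapsack.
P has the best ratio (7/4); taking only P gives at most 5×7 = 35 (stopped by the supply cap of 5).
Mixing does better — 5×P and 1×M: area 26 ≤ 26, yield 5·7 + 1·4 = 39.

39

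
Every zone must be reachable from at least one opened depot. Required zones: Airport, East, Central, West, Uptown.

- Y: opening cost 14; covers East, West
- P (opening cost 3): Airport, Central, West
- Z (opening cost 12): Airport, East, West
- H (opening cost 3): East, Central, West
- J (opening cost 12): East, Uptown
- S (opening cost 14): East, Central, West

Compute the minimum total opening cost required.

The greedy cost-per-new-zone heuristic would pick P, H, and J for 18, but a cheaper cover exists.
Choose P and J: together they cover Airport, East, Central, West, Uptown — every zone.
Total opening cost: 3 + 12 = 15.
No cover costs less than 15.

15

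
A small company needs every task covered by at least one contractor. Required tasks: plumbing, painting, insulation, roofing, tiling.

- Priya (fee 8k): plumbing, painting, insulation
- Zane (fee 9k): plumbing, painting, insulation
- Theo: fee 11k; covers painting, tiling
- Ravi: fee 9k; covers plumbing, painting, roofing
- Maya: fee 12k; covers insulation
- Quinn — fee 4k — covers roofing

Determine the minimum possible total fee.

23

This is an integer covering problem.
Choose Priya, Theo, and Quinn: together they cover plumbing, painting, insulation, roofing, tiling — every task.
Total fee: 8 + 11 + 4 = 23.
No cover costs less than 23.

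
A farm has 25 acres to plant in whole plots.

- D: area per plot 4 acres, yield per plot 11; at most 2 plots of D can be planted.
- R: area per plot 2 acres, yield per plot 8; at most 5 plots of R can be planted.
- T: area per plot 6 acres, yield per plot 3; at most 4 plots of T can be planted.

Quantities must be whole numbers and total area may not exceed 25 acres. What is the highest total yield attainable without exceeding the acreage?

This is a bounded integer knapsack.
2×D and 5×R: area 18 ≤ 25, yield 2·11 + 5·8 = 62.
2×D, 5×R, and 1×T: area 24 ≤ 25, yield 2·11 + 5·8 + 1·3 = 65.
Best is 65.

65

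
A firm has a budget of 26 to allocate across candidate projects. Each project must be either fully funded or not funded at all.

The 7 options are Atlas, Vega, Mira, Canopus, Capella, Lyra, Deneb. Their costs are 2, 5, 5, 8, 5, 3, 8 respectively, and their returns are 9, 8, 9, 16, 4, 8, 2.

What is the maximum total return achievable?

50

Allowing fractional choices, the relaxed optimum would be about 52.4, but projects are indivisible.
Atlas + Vega + Mira + Canopus + Lyra: cost 2 + 5 + 5 + 8 + 3 = 23 ≤ 26, return 9 + 8 + 9 + 16 + 8 = 50.
Atlas + Vega + Mira + Canopus + Capella: cost 2 + 5 + 5 + 8 + 5 = 25 ≤ 26, return 9 + 8 + 9 + 16 + 4 = 46.
Atlas + Mira + Canopus + Capella + Lyra: cost 2 + 5 + 8 + 5 + 3 = 23 ≤ 26, return 9 + 9 + 16 + 4 + 8 = 46.
Best is Atlas, Vega, Mira, Canopus, and Lyra with total return 50.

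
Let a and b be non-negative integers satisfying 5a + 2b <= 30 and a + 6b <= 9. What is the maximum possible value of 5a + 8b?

(a,b)=(6,0): 5·6+2·0=30≤30, 1·6+6·0=6≤9, objective 30.
(a,b)=(5,0): 5·5+2·0=25≤30, 1·5+6·0=5≤9, objective 25.
(a,b)=(4,0): 5·4+2·0=20≤30, 1·4+6·0=4≤9, objective 20.
The best lattice point is (6,0), giving 30.

30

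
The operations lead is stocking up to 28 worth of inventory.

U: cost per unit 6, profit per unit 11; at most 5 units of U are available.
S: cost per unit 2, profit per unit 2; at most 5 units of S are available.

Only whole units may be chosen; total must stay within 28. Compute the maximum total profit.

48

U has the best ratio (11/6); taking only U gives at most 4×11 = 44 (stopped by the cost limit).
Mixing does better — 4×U and 2×S: cost 28 ≤ 28, profit 4·11 + 2·2 = 48.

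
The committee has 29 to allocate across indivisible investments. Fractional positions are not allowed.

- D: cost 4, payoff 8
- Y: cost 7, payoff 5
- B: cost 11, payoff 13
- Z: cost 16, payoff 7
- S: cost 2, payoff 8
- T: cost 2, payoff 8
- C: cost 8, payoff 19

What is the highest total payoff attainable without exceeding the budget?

56

This is a 0-1 knapsack instance.
Take D, B, S, T, and C: cost 4 + 11 + 2 + 2 + 8 = 27 ≤ 29, payoff 8 + 13 + 8 + 8 + 19 = 56.
No other feasible combination does better.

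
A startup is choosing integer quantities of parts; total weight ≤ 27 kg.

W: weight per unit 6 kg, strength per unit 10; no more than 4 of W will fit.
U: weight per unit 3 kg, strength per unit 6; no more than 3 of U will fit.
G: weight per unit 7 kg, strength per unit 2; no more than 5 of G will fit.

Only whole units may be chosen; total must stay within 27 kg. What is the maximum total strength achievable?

Take 3×W and 3×U: weight 27 ≤ 27, strength 3·10 + 3·6 = 48.
U has the best ratio (6/3) and is taken to its limit of 3; remaining capacity is filled optimally with the others.

48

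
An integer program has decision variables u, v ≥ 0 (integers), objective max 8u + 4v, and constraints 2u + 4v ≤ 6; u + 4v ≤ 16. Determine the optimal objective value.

24

(u,v)=(3,0): 2·3+4·0=6≤6, 1·3+4·0=3≤16, objective 24.
(u,v)=(2,0): 2·2+4·0=4≤6, 1·2+4·0=2≤16, objective 16.
No feasible integer point exceeds 24.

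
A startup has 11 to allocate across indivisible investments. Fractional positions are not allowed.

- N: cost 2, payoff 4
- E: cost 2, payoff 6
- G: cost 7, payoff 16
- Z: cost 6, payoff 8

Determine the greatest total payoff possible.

26

N + G: cost 2 + 7 = 9 ≤ 11, payoff 4 + 16 = 20.
E + G: cost 2 + 7 = 9 ≤ 11, payoff 6 + 16 = 22.
N + E + G: cost 2 + 2 + 7 = 11 ≤ 11, payoff 4 + 6 + 16 = 26.
Best is N, E, and G with total payoff 26.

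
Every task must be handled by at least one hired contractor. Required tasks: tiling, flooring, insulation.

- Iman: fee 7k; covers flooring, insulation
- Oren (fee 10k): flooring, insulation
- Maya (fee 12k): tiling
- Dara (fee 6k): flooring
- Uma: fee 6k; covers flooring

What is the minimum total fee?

Choose Iman and Maya: together they cover tiling, flooring, insulation — every task.
Total fee: 7 + 12 = 19.
No cover costs less than 19.

19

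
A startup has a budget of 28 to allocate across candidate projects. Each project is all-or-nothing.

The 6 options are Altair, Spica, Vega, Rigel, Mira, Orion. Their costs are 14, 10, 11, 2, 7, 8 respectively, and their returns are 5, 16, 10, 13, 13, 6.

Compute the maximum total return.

Spica + Rigel + Mira + Orion: cost 10 + 2 + 7 + 8 = 27 ≤ 28, return 16 + 13 + 13 + 6 = 48.
Vega + Rigel + Mira + Orion: cost 11 + 2 + 7 + 8 = 28 ≤ 28, return 10 + 13 + 13 + 6 = 42.
Spica + Rigel + Mira: cost 10 + 2 + 7 = 19 ≤ 28, return 16 + 13 + 13 = 42.
Best is Spica, Rigel, Mira, and Orion with total return 48.

48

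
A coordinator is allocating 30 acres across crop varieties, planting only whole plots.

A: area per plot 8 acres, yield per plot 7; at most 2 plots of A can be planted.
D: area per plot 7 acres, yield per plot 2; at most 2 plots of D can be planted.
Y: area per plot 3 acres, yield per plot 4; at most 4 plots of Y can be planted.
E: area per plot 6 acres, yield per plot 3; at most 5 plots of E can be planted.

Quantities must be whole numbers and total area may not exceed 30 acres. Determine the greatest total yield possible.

30

This is a bounded integer knapsack.
1×A, 4×Y, and 1×E: area 26 ≤ 30, yield 1·7 + 4·4 + 1·3 = 26.
2×A and 4×Y: area 28 ≤ 30, yield 2·7 + 4·4 = 30.
Best is 30.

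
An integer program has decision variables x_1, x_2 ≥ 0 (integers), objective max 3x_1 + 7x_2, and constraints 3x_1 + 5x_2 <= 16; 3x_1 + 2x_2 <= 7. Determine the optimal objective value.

Relaxing integrality, the LP optimum is 22.40 at (x_1,x_2) = (0, 3.2), which is not an integer point.
(x_1,x_2)=(0,3): 3·0+5·3=15≤16, 3·0+2·3=6≤7, objective 21.
(x_1,x_2)=(1,2): 3·1+5·2=13≤16, 3·1+2·2=7≤7, objective 17.
Maximum is 21 at (x_1,x_2)=(0,3).

21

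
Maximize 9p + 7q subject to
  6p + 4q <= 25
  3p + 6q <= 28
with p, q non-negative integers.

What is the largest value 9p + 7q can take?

(p,q)=(2,3) is feasible, giving 39.
(p,q)=(1,4) is feasible, giving 37.
(p,q)=(2,2) is feasible, giving 32.
The best lattice point is (2,3), giving 39.

39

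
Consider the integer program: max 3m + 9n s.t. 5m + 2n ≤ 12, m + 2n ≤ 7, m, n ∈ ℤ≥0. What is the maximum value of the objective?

30

Relaxing integrality, the LP optimum is 31.50 at (m,n) = (0, 3.5), which is not an integer point.
(m,n)=(1,3): 5·1+2·3=11≤12, 1·1+2·3=7≤7, objective 30.
(m,n)=(0,3): 5·0+2·3=6≤12, 1·0+2·3=6≤7, objective 27.
(m,n)=(1,2): 5·1+2·2=9≤12, 1·1+2·2=5≤7, objective 21.
(m,n)=(0,2): 5·0+2·2=4≤12, 1·0+2·2=4≤7, objective 18.
The best lattice point is (1,3), giving 30.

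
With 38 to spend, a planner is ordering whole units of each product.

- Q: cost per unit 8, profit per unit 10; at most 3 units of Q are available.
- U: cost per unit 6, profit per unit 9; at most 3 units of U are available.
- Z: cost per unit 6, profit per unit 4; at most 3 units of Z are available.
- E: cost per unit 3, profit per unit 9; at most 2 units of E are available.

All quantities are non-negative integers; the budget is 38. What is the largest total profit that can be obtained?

59

E has the best ratio (9/3); taking only E gives at most 2×9 = 18 (stopped by the supply cap of 2).
Mixing does better — 1×Q, 3×U, 1×Z, and 2×E: cost 38 ≤ 38, profit 1·10 + 3·9 + 1·4 + 2·9 = 59.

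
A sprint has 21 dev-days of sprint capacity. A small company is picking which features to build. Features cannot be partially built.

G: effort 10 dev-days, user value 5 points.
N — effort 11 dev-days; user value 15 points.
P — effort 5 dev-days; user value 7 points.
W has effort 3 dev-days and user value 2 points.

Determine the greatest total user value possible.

Allowing fractional choices, the relaxed optimum would be about 25.0, but features are indivisible.
N + P + W: effort 11 + 5 + 3 = 19 ≤ 21, user value 15 + 7 + 2 = 24.
N + P: effort 11 + 5 = 16 ≤ 21, user value 15 + 7 = 22.
Best is N, P, and W with total user value 24.

24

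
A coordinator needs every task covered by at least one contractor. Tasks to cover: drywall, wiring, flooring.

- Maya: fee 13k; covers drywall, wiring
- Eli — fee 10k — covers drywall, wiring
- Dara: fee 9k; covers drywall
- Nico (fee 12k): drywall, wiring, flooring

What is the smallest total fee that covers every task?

12

Nico alone covers drywall, wiring, flooring — every task.
Total fee: 12.
No cover costs less than 12.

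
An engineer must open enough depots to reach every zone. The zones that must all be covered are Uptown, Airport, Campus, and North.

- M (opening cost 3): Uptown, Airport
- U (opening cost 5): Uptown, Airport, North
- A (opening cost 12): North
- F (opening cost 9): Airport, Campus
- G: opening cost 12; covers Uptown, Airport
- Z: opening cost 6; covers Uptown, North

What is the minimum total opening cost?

14

The greedy cost-per-new-zone heuristic would pick M, U, and F for 17, but a cheaper cover exists.
Choose U and F: together they cover Uptown, Airport, Campus, North — every zone.
Total opening cost: 5 + 9 = 14.
No cover costs less than 14.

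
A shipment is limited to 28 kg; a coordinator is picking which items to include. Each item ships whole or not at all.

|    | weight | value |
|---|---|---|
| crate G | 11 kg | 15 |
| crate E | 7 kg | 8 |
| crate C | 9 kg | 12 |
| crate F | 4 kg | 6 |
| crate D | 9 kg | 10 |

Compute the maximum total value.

35

crate G + crate E + crate C: weight 11 + 7 + 9 = 27 ≤ 28, value 15 + 8 + 12 = 35.
crate G + crate C + crate F: weight 11 + 9 + 4 = 24 ≤ 28, value 15 + 12 + 6 = 33.
crate G + crate E + crate D: weight 11 + 7 + 9 = 27 ≤ 28, value 15 + 8 + 10 = 33.
Best is crate G, crate E, and crate C with total value 35.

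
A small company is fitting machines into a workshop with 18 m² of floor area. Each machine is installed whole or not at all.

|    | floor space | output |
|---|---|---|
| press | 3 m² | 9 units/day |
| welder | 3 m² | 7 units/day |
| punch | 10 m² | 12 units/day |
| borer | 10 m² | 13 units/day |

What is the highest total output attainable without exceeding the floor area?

This is a 0-1 knapsack instance.
Allowing fractional choices, the relaxed optimum would be about 31.4, but machines are indivisible.
press + welder + borer: floor space 3 + 3 + 10 = 16 ≤ 18, output 9 + 7 + 13 = 29.
press + welder + punch: floor space 3 + 3 + 10 = 16 ≤ 18, output 9 + 7 + 12 = 28.
Best is press, welder, and borer with total output 29.

29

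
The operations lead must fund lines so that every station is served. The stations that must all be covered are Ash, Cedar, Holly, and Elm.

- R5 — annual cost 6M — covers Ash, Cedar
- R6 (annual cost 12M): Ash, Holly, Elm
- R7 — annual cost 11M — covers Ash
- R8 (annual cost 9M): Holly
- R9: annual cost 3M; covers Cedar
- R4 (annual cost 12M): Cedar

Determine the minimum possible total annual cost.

Choose R6 and R9: together they cover Ash, Cedar, Holly, Elm — every station.
Total annual cost: 12 + 3 = 15.

15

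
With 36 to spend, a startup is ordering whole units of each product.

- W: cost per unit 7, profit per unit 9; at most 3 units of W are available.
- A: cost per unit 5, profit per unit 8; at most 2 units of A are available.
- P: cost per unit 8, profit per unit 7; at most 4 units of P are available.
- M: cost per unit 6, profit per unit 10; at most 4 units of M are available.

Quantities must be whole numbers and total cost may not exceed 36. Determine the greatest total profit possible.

57

M has the best ratio (10/6); taking only M gives at most 4×10 = 40 (stopped by the supply cap of 4).
Mixing does better — 1×W, 1×A, and 4×M: cost 36 ≤ 36, profit 1·9 + 1·8 + 4·10 = 57.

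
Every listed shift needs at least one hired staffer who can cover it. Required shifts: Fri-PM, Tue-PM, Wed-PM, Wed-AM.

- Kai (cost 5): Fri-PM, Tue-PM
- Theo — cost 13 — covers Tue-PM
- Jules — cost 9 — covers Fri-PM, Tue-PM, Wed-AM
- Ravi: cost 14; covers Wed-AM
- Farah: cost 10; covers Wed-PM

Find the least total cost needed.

Choose Jules and Farah: together they cover Fri-PM, Tue-PM, Wed-PM, Wed-AM — every shift.
Total cost: 9 + 10 = 19.

19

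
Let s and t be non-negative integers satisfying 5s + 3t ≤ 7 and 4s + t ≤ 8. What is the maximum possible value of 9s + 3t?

Relaxing integrality, the LP optimum is 12.60 at (s,t) = (1.4, 0), which is not an integer point.
(s,t)=(1,0): 5·1+3·0=5≤7, 4·1+1·0=4≤8, objective 9.
(s,t)=(0,1): 5·0+3·1=3≤7, 4·0+1·1=1≤8, objective 3.
(s,t)=(0,0): 5·0+3·0=0≤7, 4·0+1·0=0≤8, objective 0.
No feasible integer point exceeds 9.

9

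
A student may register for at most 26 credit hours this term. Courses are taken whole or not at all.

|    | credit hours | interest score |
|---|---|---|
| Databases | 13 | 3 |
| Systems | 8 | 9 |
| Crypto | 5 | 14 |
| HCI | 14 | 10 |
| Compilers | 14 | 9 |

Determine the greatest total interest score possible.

26

Allowing fractional choices, the relaxed optimum would be about 32.3, but courses are indivisible.
Crypto + HCI: credit hours 5 + 14 = 19 ≤ 26, interest score 14 + 10 = 24.
Systems + Crypto: credit hours 8 + 5 = 13 ≤ 26, interest score 9 + 14 = 23.
Databases + Systems + Crypto: credit hours 13 + 8 + 5 = 26 ≤ 26, interest score 3 + 9 + 14 = 26.
Best is Databases, Systems, and Crypto with total interest score 26.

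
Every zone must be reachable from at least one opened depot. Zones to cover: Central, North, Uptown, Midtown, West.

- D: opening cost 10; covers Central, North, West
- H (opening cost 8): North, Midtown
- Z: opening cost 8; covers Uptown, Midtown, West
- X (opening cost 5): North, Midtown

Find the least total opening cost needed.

The greedy cost-per-new-zone heuristic would pick X, Z, and D for 23, but a cheaper cover exists.
Choose D and Z: together they cover Central, North, Uptown, Midtown, West — every zone.
Total opening cost: 10 + 8 = 18.
No cover costs less than 18.

18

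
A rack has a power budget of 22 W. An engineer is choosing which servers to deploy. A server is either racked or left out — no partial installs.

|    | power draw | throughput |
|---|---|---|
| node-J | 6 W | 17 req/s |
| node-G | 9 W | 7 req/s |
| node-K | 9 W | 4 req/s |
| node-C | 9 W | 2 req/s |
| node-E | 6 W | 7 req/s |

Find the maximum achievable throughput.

Allowing fractional choices, the relaxed optimum would be about 31.4, but servers are indivisible.
node-J + node-G + node-E: power draw 6 + 9 + 6 = 21 ≤ 22, throughput 17 + 7 + 7 = 31.
node-J + node-K + node-E: power draw 6 + 9 + 6 = 21 ≤ 22, throughput 17 + 4 + 7 = 28.
node-J + node-C + node-E: power draw 6 + 9 + 6 = 21 ≤ 22, throughput 17 + 2 + 7 = 26.
Best is node-J, node-G, and node-E with total throughput 31.

31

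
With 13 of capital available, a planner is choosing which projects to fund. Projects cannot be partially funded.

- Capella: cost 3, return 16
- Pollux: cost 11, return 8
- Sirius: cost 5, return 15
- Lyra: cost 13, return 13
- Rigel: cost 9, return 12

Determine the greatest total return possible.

31

Capella + Sirius: cost 3 + 5 = 8 ≤ 13, return 16 + 15 = 31.
Capella: cost 3 ≤ 13, return 16.
Capella + Rigel: cost 3 + 9 = 12 ≤ 13, return 16 + 12 = 28.
Best is Capella and Sirius with total return 31.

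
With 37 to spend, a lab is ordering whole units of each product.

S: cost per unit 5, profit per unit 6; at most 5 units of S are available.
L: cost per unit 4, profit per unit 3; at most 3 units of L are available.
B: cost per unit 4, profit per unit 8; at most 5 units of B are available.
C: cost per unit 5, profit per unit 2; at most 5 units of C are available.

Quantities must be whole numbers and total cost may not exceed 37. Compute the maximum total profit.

B has the best ratio (8/4); taking only B gives at most 5×8 = 40 (stopped by the supply cap of 5).
Mixing does better — 3×S and 5×B: cost 35 ≤ 37, profit 3·6 + 5·8 = 58.

58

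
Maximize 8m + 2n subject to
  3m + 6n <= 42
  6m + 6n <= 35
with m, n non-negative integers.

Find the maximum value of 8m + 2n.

40

(m,n)=(5,0): 3·5+6·0=15≤42, 6·5+6·0=30≤35, objective 40.
(m,n)=(4,1): 3·4+6·1=18≤42, 6·4+6·1=30≤35, objective 34.
(m,n)=(4,0): 3·4+6·0=12≤42, 6·4+6·0=24≤35, objective 32.
No feasible integer point exceeds 40.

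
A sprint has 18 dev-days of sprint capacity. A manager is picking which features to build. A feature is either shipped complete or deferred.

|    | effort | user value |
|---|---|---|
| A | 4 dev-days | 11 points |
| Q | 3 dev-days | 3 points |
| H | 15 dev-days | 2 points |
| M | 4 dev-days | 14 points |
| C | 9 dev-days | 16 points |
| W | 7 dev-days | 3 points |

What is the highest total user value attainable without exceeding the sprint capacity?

41

A + M + C: effort 4 + 4 + 9 = 17 ≤ 18, user value 11 + 14 + 16 = 41.
Q + M + C: effort 3 + 4 + 9 = 16 ≤ 18, user value 3 + 14 + 16 = 33.
Best is A, M, and C with total user value 41.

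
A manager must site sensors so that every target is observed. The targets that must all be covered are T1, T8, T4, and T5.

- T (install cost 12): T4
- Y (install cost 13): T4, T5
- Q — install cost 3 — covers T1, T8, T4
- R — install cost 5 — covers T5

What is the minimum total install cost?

8

Choose Q and R: together they cover T1, T8, T4, T5 — every target.
Total install cost: 3 + 5 = 8.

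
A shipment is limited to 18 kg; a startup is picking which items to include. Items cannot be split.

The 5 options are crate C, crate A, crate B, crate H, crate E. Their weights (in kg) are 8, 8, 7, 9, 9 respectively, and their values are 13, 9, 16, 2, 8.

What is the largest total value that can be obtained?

This is a 0-1 knapsack instance.
Take crate C and crate B: weight 8 + 7 = 15 ≤ 18, value 13 + 16 = 29.
No other feasible combination does better.

29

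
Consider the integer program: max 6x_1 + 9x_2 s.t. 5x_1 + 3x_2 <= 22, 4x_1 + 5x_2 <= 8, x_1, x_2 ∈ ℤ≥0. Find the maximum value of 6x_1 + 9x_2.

12

Relaxing integrality, the LP optimum is 14.40 at (x_1,x_2) = (0, 1.6), which is not an integer point.
(x_1,x_2)=(2,0): 5·2+3·0=10≤22, 4·2+5·0=8≤8, objective 12.
(x_1,x_2)=(0,1): 5·0+3·1=3≤22, 4·0+5·1=5≤8, objective 9.
(x_1,x_2)=(1,0): 5·1+3·0=5≤22, 4·1+5·0=4≤8, objective 6.
The best lattice point is (2,0), giving 12.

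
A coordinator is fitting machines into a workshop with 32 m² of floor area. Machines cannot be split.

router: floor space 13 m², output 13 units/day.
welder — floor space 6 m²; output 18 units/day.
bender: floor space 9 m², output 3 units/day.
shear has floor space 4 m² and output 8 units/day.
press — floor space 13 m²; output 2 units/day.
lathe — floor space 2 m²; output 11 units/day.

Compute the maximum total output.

Allowing fractional choices, the relaxed optimum would be about 52.3, but machines are indivisible.
router + welder + bender + lathe: floor space 13 + 6 + 9 + 2 = 30 ≤ 32, output 13 + 18 + 3 + 11 = 45.
router + welder + shear + lathe: floor space 13 + 6 + 4 + 2 = 25 ≤ 32, output 13 + 18 + 8 + 11 = 50.
Best is router, welder, shear, and lathe with total output 50.

50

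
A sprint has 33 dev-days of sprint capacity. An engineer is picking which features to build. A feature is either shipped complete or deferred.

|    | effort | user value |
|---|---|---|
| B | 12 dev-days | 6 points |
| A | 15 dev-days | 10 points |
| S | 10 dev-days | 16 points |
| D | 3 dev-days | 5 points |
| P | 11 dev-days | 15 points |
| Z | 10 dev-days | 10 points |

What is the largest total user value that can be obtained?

B + S + P: effort 12 + 10 + 11 = 33 ≤ 33, user value 6 + 16 + 15 = 37.
S + D + P: effort 10 + 3 + 11 = 24 ≤ 33, user value 16 + 5 + 15 = 36.
S + P + Z: effort 10 + 11 + 10 = 31 ≤ 33, user value 16 + 15 + 10 = 41.
Best is S, P, and Z with total user value 41.

41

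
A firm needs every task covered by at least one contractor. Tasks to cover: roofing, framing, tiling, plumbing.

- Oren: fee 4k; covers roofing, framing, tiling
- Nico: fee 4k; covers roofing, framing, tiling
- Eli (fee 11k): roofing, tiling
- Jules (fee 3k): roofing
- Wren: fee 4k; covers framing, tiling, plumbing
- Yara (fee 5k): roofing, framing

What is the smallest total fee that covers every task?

Choose Jules and Wren: together they cover roofing, framing, tiling, plumbing — every task.
Total fee: 3 + 4 = 7.

7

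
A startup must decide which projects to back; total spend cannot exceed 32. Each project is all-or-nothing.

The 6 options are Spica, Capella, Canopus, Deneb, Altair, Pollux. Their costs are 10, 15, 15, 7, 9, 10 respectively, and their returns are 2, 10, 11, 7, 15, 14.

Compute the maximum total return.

Allowing fractional choices, the relaxed optimum would be about 40.4, but projects are indivisible.
Deneb + Altair + Pollux: cost 7 + 9 + 10 = 26 ≤ 32, return 7 + 15 + 14 = 36.
Canopus + Deneb + Altair: cost 15 + 7 + 9 = 31 ≤ 32, return 11 + 7 + 15 = 33.
Best is Deneb, Altair, and Pollux with total return 36.

36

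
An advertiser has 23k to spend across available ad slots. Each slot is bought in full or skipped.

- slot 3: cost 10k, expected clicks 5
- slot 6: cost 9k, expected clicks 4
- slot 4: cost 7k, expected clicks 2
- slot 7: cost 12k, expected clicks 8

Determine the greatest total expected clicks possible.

Treat it as a binary knapsack problem.
slot 4 + slot 7: cost 7 + 12 = 19 ≤ 23, expected clicks 2 + 8 = 10.
slot 6 + slot 7: cost 9 + 12 = 21 ≤ 23, expected clicks 4 + 8 = 12.
slot 3 + slot 7: cost 10 + 12 = 22 ≤ 23, expected clicks 5 + 8 = 13.
Best is slot 3 and slot 7 with total expected clicks 13.

13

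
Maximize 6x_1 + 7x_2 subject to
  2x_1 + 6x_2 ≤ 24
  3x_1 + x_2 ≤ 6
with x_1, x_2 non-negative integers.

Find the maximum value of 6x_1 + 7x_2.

Relaxing integrality, the LP optimum is 30.75 at (x_1,x_2) = (0.75, 3.75), which is not an integer point.
(x_1,x_2)=(0,4): 2·0+6·4=24≤24, 3·0+1·4=4≤6, objective 28.
(x_1,x_2)=(1,3): 2·1+6·3=20≤24, 3·1+1·3=6≤6, objective 27.
(x_1,x_2)=(0,3): 2·0+6·3=18≤24, 3·0+1·3=3≤6, objective 21.
The best lattice point is (0,4), giving 28.

28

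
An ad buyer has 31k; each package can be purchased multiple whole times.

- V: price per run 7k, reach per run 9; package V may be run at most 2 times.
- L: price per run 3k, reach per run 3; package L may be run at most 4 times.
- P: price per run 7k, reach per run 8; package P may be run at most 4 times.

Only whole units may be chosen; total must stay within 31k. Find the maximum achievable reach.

37

This is a bounded integer knapsack.
V has the best ratio (9/7); taking only V gives at most 2×9 = 18 (stopped by the supply cap of 2).
Mixing does better — 2×V, 1×L, and 2×P: price 31 ≤ 31, reach 2·9 + 1·3 + 2·8 = 37.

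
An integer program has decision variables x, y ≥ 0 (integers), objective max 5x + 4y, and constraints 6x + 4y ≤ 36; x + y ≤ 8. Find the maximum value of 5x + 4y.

(x,y)=(2,6): 6·2+4·6=36≤36, 1·2+1·6=8≤8, objective 34.
(x,y)=(1,7): 6·1+4·7=34≤36, 1·1+1·7=8≤8, objective 33.
The best lattice point is (2,6), giving 34.

34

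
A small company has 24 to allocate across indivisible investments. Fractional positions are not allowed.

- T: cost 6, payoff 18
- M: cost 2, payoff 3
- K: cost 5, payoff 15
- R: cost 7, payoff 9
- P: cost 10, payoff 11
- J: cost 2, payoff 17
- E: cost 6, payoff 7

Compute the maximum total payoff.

Allowing fractional choices, the relaxed optimum would be about 64.3, but investments are indivisible.
T + K + P + J: cost 6 + 5 + 10 + 2 = 23 ≤ 24, payoff 18 + 15 + 11 + 17 = 61.
T + M + K + R + J: cost 6 + 2 + 5 + 7 + 2 = 22 ≤ 24, payoff 18 + 3 + 15 + 9 + 17 = 62.
T + M + K + J + E: cost 6 + 2 + 5 + 2 + 6 = 21 ≤ 24, payoff 18 + 3 + 15 + 17 + 7 = 60.
Best is T, M, K, R, and J with total payoff 62.

62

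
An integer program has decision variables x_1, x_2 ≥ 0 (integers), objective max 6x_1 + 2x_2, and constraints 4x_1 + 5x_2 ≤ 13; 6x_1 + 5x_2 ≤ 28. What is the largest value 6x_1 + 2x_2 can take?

18

(x_1,x_2)=(3,0): 4·3+5·0=12≤13, 6·3+5·0=18≤28, objective 18.
(x_1,x_2)=(2,1): 4·2+5·1=13≤13, 6·2+5·1=17≤28, objective 14.
The best lattice point is (3,0), giving 18.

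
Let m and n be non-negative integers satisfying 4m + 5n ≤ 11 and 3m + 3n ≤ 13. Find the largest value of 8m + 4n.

16

(m,n)=(2,0): 4·2+5·0=8≤11, 3·2+3·0=6≤13, objective 16.
(m,n)=(1,1): 4·1+5·1=9≤11, 3·1+3·1=6≤13, objective 12.
Maximum is 16 at (m,n)=(2,0).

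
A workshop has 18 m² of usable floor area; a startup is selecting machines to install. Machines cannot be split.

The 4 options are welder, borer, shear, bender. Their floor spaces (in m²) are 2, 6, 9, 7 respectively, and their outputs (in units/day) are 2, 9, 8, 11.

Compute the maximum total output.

22

welder + borer + bender: floor space 2 + 6 + 7 = 15 ≤ 18, output 2 + 9 + 11 = 22.
welder + shear + bender: floor space 2 + 9 + 7 = 18 ≤ 18, output 2 + 8 + 11 = 21.
borer + bender: floor space 6 + 7 = 13 ≤ 18, output 9 + 11 = 20.
Best is welder, borer, and bender with total output 22.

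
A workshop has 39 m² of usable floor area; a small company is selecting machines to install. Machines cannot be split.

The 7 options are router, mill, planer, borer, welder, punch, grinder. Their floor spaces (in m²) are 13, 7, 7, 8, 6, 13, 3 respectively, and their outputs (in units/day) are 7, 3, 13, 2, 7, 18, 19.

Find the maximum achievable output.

60

Allowing fractional choices, the relaxed optimum would be about 62.4, but machines are indivisible.
mill + planer + welder + punch + grinder: floor space 7 + 7 + 6 + 13 + 3 = 36 ≤ 39, output 3 + 13 + 7 + 18 + 19 = 60.
planer + borer + welder + punch + grinder: floor space 7 + 8 + 6 + 13 + 3 = 37 ≤ 39, output 13 + 2 + 7 + 18 + 19 = 59.
Best is mill, planer, welder, punch, and grinder with total output 60.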